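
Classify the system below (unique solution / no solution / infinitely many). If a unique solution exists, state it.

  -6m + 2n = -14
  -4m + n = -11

m = 4, n = 5

Row-reduce the augmented matrix:
R1 ← R1 / (-6).
R2 ← R2 + 4·R1.
R2 ← R2 / (-1/3).
R1 ← R1 + 1/3·R2.
Reading off the reduced rows gives m = 4, n = 5.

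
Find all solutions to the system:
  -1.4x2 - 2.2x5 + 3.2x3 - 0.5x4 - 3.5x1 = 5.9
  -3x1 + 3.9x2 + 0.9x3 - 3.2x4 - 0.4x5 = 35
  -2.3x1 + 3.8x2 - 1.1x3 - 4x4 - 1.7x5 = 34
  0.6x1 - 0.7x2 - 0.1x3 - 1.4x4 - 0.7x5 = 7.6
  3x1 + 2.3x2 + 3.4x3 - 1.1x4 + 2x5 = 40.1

x1 = 3, x2 = 5, x3 = 5, x4 = -6, x5 = -2

Row-reduce the augmented matrix:
R1 ← R1 / (-7/2).
R2 ← R2 + 3·R1.
R3 ← R3 + 23/10·R1.
R4 ← R4 − 3/5·R1.
R5 ← R5 − 3·R1.
R2 ← R2 / (51/10).
R1 ← R1 − 2/5·R2.
R3 ← R3 − 118/25·R2.
R4 ← R4 + 47/50·R2.
R5 ← R5 − 11/10·R2.
R3 ← R3 / (-8909/5950).
R1 ← R1 + 458/595·R3.
R2 ← R2 + 43/119·R3.
R4 ← R4 − 324/2975·R3.
R5 ← R5 − 7783/1190·R3.
R4 ← R4 / (-277561/133635).
R1 ← R1 − 8277/8909·R4.
R2 ← R2 + 7387/26727·R4.
R3 ← R3 − 19751/26727·R4.
R5 ← R5 + 51352/8909·R4.
R5 ← R5 / (-13225341/2775610).
R1 ← R1 − 520323/555122·R5.
R2 ← R2 − 448083/555122·R5.
R3 ← R3 − 421989/555122·R5.
R4 ← R4 − 246373/555122·R5.
Reading off the reduced rows gives x1 = 3, x2 = 5, x3 = 5, x4 = -6, x5 = -2.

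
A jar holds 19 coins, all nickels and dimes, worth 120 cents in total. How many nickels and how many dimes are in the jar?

nickels: 14, dimes: 5

Let n = nickels, d = dimes.
  d + n = 19
  5n + 10d = 120
From equation 1: n = 19 − d.
Substitute into equation 2 and solve: d = 5.
Then n = 14.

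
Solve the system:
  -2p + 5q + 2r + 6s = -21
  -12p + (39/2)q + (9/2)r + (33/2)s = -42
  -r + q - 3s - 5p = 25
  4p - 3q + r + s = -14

Row-reduce:
R1 ← R1 / (-2).
R2 ← R2 + 12·R1.
R3 ← R3 + 5·R1.
R4 ← R4 − 4·R1.
R2 ← R2 / (-21/2).
R1 ← R1 + 5/2·R2.
R3 ← R3 + 23/2·R2.
R4 ← R4 − 7·R2.
R3 ← R3 / (31/14).
R1 ← R1 − 11/14·R3.
R2 ← R2 − 5/7·R3.
Rank is 3 with 4 unknowns, leaving s free.

infinitely many solutions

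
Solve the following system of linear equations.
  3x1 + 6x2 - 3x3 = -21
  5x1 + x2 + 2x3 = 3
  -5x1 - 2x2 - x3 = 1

x1 = 2, x2 = -5, x3 = -1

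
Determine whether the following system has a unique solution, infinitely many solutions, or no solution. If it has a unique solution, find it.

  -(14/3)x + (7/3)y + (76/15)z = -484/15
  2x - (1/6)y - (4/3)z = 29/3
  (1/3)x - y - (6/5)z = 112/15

no solution

Row-reduce:
R1 ← R1 / (-14/3).
R2 ← R2 − 2·R1.
R3 ← R3 − 1/3·R1.
R2 ← R2 / (5/6).
R1 ← R1 + 1/2·R2.
R3 ← R3 + 5/6·R2.
Row 3 reduces to 0 = 1, a contradiction. The system is inconsistent.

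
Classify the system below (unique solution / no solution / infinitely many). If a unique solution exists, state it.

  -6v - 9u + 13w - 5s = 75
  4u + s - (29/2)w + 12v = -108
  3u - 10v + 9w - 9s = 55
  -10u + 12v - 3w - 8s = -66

infinitely many solutions

Row-reduce:
R1 ← R1 / (-9).
R2 ← R2 − 4·R1.
R3 ← R3 − 3·R1.
R4 ← R4 + 10·R1.
R2 ← R2 / (28/3).
R1 ← R1 − 2/3·R2.
R3 ← R3 + 12·R2.
R4 ← R4 − 56/3·R2.
R3 ← R3 / (89/42).
R1 ← R1 + 23/28·R3.
R2 ← R2 + 157/168·R3.
Rank is 3 with 4 unknowns, leaving s free.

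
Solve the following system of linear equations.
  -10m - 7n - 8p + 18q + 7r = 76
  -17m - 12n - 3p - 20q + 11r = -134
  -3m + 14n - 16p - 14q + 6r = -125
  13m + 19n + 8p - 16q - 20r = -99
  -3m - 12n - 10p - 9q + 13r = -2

m = 5, n = -4, p = -1, q = 5, r = 0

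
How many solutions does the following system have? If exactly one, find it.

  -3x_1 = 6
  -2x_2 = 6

x_1 = -2, x_2 = -3

Row-reduce the augmented matrix:
R1 ← R1 / (-3).
R2 ← R2 / (-2).
Reading off the reduced rows gives x_1 = -2, x_2 = -3.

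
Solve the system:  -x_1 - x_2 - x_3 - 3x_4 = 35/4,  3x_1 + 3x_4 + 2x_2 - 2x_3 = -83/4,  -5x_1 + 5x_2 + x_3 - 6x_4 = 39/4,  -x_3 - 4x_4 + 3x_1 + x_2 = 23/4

x_1 = -1/4, x_2 = -5/2, x_3 = 3, x_4 = -3

Row-reduce the augmented matrix:
R1 ← R1 / (-1).
R2 ← R2 − 3·R1.
R3 ← R3 + 5·R1.
R4 ← R4 − 3·R1.
R2 ← R2 / (-1).
R1 ← R1 − 1·R2.
R3 ← R3 − 10·R2.
R4 ← R4 + 2·R2.
R3 ← R3 / (-44).
R1 ← R1 + 4·R3.
R2 ← R2 − 5·R3.
R4 ← R4 − 6·R3.
R4 ← R4 / (-175/22).
R1 ← R1 − 18/11·R4.
R2 ← R2 − 9/44·R4.
R3 ← R3 − 51/44·R4.
Reading off the reduced rows gives x_1 = -1/4, x_2 = -5/2, x_3 = 3, x_4 = -3.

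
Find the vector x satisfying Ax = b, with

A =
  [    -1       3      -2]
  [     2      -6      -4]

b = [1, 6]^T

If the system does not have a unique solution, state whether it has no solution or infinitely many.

infinitely many solutions

Row-reduce:
R1 ← R1 / (-1).
R2 ← R2 − 2·R1.
R2 ← R2 / (-8).
R1 ← R1 − 2·R2.
Rank is 2 with 3 unknowns, leaving x_2 free.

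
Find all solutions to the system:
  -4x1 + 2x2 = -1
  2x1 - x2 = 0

Row-reduce:
R1 ← R1 / (-4).
R2 ← R2 − 2·R1.
Row 2 reduces to 0 = -1/2, a contradiction. The system is inconsistent.

no solution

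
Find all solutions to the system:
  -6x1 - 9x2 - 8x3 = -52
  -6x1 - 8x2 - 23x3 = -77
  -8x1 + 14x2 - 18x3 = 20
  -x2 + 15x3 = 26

no solution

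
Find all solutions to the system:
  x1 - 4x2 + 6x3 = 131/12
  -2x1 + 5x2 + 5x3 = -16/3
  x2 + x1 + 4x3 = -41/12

Row-reduce the augmented matrix:
R2 ← R2 + 2·R1.
R3 ← R3 − 1·R1.
R2 ← R2 / (-3).
R1 ← R1 + 4·R2.
R3 ← R3 − 5·R2.
R3 ← R3 / (79/3).
R1 ← R1 + 50/3·R3.
R2 ← R2 + 17/3·R3.
Reading off the reduced rows gives x1 = -11/4, x2 = -8/3, x3 = 1/2.

x1 = -11/4, x2 = -8/3, x3 = 1/2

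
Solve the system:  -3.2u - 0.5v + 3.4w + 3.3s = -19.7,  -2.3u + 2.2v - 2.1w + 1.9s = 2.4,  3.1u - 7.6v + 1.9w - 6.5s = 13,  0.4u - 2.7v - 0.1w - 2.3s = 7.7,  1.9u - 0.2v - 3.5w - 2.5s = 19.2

Row-reduce the augmented matrix:
R1 ← R1 / (-16/5).
R2 ← R2 + 23/10·R1.
R3 ← R3 − 31/10·R1.
R4 ← R4 − 2/5·R1.
R5 ← R5 − 19/10·R1.
R2 ← R2 / (819/320).
R1 ← R1 − 5/32·R2.
R3 ← R3 + 2587/320·R2.
R4 ← R4 + 221/80·R2.
R5 ← R5 + 159/320·R2.
R3 ← R3 / (-577/63).
R1 ← R1 + 643/819·R3.
R2 ← R2 + 1454/819·R3.
R4 ← R4 + 577/126·R3.
R5 ← R5 + 3226/1365·R3.
Swap R4 and R5.
R4 ← R4 / (22681/37505).
R1 ← R1 + 4437/7501·R4.
R2 ← R2 − 5587/7501·R4.
R3 ← R3 − 302/577·R4.
R5 reduces to 0 = 0, so the extra equation is consistent.
Reading off the reduced rows gives u = 0, v = -1, w = -4, s = -2.

u = 0, v = -1, w = -4, s = -2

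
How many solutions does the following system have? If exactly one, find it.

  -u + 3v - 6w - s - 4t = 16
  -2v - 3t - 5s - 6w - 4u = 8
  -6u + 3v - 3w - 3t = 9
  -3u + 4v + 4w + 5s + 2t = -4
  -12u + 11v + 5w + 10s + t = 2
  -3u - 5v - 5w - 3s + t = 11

no solution

Row-reduce:
R1 ← R1 / (-1).
R2 ← R2 + 4·R1.
R3 ← R3 + 6·R1.
R4 ← R4 + 3·R1.
R5 ← R5 + 12·R1.
R6 ← R6 + 3·R1.
R2 ← R2 / (-14).
R1 ← R1 + 3·R2.
R3 ← R3 + 15·R2.
R4 ← R4 + 5·R2.
R5 ← R5 + 25·R2.
R6 ← R6 + 14·R2.
R3 ← R3 / (96/7).
R1 ← R1 − 15/7·R3.
R2 ← R2 + 9/7·R3.
R4 ← R4 − 109/7·R3.
R5 ← R5 − 314/7·R3.
R6 ← R6 + 5·R3.
R4 ← R4 / (21/64).
R1 ← R1 − 7/64·R4.
R2 ← R2 − 47/64·R4.
R3 ← R3 − 33/64·R4.
R5 ← R5 − 21/32·R4.
R6 ← R6 − 229/64·R4.
Swap R5 and R6.
R5 ← R5 / (-250/21).
R1 ← R1 + 1/3·R5.
R2 ← R2 + 68/21·R5.
R3 ← R3 + 11/7·R5.
R4 ← R4 − 85/21·R5.
Row 6 reduces to 0 = 1, a contradiction. The system is inconsistent.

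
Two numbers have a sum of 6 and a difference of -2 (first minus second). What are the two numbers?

first number: 2, second number: 4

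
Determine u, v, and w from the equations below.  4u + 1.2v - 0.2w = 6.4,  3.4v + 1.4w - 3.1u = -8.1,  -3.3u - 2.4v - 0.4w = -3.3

Row-reduce the augmented matrix:
R1 ← R1 / (4).
R2 ← R2 + 31/10·R1.
R3 ← R3 + 33/10·R1.
R2 ← R2 / (433/100).
R1 ← R1 − 3/10·R2.
R3 ← R3 + 141/100·R2.
R3 ← R3 / (-691/4330).
R1 ← R1 + 59/433·R3.
R2 ← R2 − 249/866·R3.
Reading off the reduced rows gives u = 1, v = 1, w = -6.

u = 1, v = 1, w = -6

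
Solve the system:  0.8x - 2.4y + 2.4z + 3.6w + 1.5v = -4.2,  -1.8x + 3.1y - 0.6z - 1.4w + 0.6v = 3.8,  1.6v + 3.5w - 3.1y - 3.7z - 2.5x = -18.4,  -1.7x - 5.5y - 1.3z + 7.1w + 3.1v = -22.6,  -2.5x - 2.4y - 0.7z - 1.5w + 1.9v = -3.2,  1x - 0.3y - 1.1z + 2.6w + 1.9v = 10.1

Row-reduce the augmented matrix:
R1 ← R1 / (4/5).
R2 ← R2 + 9/5·R1.
R3 ← R3 + 5/2·R1.
R4 ← R4 + 17/10·R1.
R5 ← R5 + 5/2·R1.
R6 ← R6 − 1·R1.
R2 ← R2 / (-23/10).
R1 ← R1 + 3·R2.
R3 ← R3 + 53/5·R2.
R4 ← R4 + 53/5·R2.
R5 ← R5 + 99/10·R2.
R6 ← R6 − 27/10·R2.
R3 ← R3 / (-2107/115).
R1 ← R1 + 75/23·R3.
R2 ← R2 + 48/23·R3.
R4 ← R4 + 2107/115·R3.
R5 ← R5 + 1594/115·R3.
R6 ← R6 − 353/230·R3.
Swap R4 and R5.
R4 ← R4 / (-290247/42140).
R1 ← R1 + 11535/8428·R4.
R2 ← R2 + 2267/2107·R4.
R3 ← R3 − 7419/8428·R4.
R6 ← R6 − 388883/84280·R4.
Swap R5 and R6.
R5 ← R5 / (10573917/3869960).
R1 ← R1 + 171483/193498·R5.
R2 ← R2 + 13154/96749·R5.
R3 ← R3 − 183925/386996·R5.
R4 ← R4 − 79769/386996·R5.
R6 reduces to 0 = 0, so the extra equation is consistent.
Reading off the reduced rows gives x = 6, y = 2, z = -1, w = -3, v = 6.

x = 6, y = 2, z = -1, w = -3, v = 6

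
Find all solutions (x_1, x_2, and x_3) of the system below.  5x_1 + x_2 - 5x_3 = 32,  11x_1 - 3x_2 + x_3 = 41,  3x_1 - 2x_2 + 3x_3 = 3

no solution

Row-reduce:
R1 ← R1 / (5).
R2 ← R2 − 11·R1.
R3 ← R3 − 3·R1.
R2 ← R2 / (-26/5).
R1 ← R1 − 1/5·R2.
R3 ← R3 + 13/5·R2.
Row 3 reduces to 0 = -3/2, a contradiction. The system is inconsistent.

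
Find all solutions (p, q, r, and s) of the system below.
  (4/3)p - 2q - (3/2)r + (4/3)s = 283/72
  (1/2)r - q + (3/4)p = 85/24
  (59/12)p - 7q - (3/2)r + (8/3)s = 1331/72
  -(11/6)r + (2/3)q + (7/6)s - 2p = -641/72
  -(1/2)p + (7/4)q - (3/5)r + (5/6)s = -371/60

p = 8/3, q = -5/3, r = -1/4, s = -5/2

Row-reduce the augmented matrix:
R1 ← R1 / (4/3).
R2 ← R2 − 3/4·R1.
R3 ← R3 − 59/12·R1.
R4 ← R4 + 2·R1.
R5 ← R5 + 1/2·R1.
R2 ← R2 / (1/8).
R1 ← R1 + 3/2·R2.
R3 ← R3 − 3/8·R2.
R4 ← R4 + 7/3·R2.
R5 ← R5 − 1·R2.
Swap R3 and R4.
R3 ← R3 / (21).
R1 ← R1 − 15·R3.
R2 ← R2 − 43/4·R3.
R5 ← R5 + 953/80·R3.
Swap R4 and R5.
R4 ← R4 / (2395/2016).
R1 ← R1 + 11/42·R4.
R2 ← R2 + 229/504·R4.
R3 ← R3 + 65/126·R4.
R5 reduces to 0 = 0, so the extra equation is consistent.
Reading off the reduced rows gives p = 8/3, q = -5/3, r = -1/4, s = -5/2.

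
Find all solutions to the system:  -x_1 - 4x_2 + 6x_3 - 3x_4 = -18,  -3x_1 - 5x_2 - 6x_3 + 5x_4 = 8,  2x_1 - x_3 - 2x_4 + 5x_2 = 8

Row-reduce:
R1 ← R1 / (-1).
R2 ← R2 + 3·R1.
R3 ← R3 − 2·R1.
R2 ← R2 / (7).
R1 ← R1 − 4·R2.
R3 ← R3 + 3·R2.
R3 ← R3 / (5/7).
R1 ← R1 − 54/7·R3.
R2 ← R2 + 24/7·R3.
Rank is 3 with 4 unknowns, leaving x_4 free.

infinitely many solutions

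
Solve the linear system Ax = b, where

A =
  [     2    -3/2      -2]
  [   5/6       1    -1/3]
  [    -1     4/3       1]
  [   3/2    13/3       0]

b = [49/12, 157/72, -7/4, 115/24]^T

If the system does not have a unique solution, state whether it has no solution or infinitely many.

Row-reduce the augmented matrix:
R1 ← R1 / (2).
R2 ← R2 − 5/6·R1.
R3 ← R3 + 1·R1.
R4 ← R4 − 3/2·R1.
R2 ← R2 / (13/8).
R1 ← R1 + 3/4·R2.
R3 ← R3 − 7/12·R2.
R4 ← R4 − 131/24·R2.
R3 ← R3 / (-7/39).
R1 ← R1 + 10/13·R3.
R2 ← R2 − 4/13·R3.
R4 ← R4 + 7/39·R3.
R4 reduces to 0 = 0, so the extra equation is consistent.
Reading off the reduced rows gives x_1 = 7/4, x_2 = 1/2, x_3 = -2/3.

x_1 = 7/4, x_2 = 1/2, x_3 = -2/3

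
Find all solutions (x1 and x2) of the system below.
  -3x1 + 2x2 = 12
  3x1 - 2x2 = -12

infinitely many solutions

Row-reduce:
R1 ← R1 / (-3).
R2 ← R2 − 3·R1.
Rank is 1 with 2 unknowns, leaving x2 free.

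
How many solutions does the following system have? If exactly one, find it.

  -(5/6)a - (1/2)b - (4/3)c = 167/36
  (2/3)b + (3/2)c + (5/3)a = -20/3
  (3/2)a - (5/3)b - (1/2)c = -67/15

a = -11/5, b = 3/2, c = -8/3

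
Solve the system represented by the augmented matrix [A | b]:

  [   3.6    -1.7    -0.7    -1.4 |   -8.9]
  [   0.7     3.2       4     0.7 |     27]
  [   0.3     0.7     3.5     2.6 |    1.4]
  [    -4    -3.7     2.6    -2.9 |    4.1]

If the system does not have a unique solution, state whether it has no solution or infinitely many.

x_1 = -1, x_2 = 6, x_3 = 3, x_4 = -5

Row-reduce the augmented matrix:
R1 ← R1 / (18/5).
R2 ← R2 − 7/10·R1.
R3 ← R3 − 3/10·R1.
R4 ← R4 + 4·R1.
R2 ← R2 / (1271/360).
R1 ← R1 + 17/36·R2.
R3 ← R3 − 101/120·R2.
R4 ← R4 + 503/90·R2.
R3 ← R3 / (16347/6355).
R1 ← R1 − 456/1271·R3.
R2 ← R2 − 1489/1271·R3.
R4 ← R4 − 106379/12710·R3.
R4 ← R4 / (-3596933/326940).
R1 ← R1 + 3299/5449·R4.
R2 ← R2 + 27997/32694·R4.
R3 ← R3 − 31583/32694·R4.
Reading off the reduced rows gives x_1 = -1, x_2 = 6, x_3 = 3, x_4 = -5.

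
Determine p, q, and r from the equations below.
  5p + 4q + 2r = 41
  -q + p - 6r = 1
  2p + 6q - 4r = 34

Row-reduce the augmented matrix:
R1 ← R1 / (5).
R2 ← R2 − 1·R1.
R3 ← R3 − 2·R1.
R2 ← R2 / (-9/5).
R1 ← R1 − 4/5·R2.
R3 ← R3 − 22/5·R2.
R3 ← R3 / (-184/9).
R1 ← R1 + 22/9·R3.
R2 ← R2 − 32/9·R3.
Reading off the reduced rows gives p = 5, q = 4, r = 0.

p = 5, q = 4, r = 0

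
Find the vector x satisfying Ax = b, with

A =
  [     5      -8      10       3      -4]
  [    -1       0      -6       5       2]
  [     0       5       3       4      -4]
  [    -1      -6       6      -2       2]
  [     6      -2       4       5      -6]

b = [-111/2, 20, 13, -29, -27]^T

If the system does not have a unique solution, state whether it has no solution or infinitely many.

Row-reduce:
R1 ← R1 / (5).
R2 ← R2 + 1·R1.
R4 ← R4 + 1·R1.
R5 ← R5 − 6·R1.
R2 ← R2 / (-8/5).
R1 ← R1 + 8/5·R2.
R3 ← R3 − 5·R2.
R4 ← R4 + 38/5·R2.
R5 ← R5 − 38/5·R2.
R3 ← R3 / (-19/2).
R1 ← R1 − 6·R3.
R2 ← R2 − 5/2·R3.
R4 ← R4 − 27·R3.
R5 ← R5 + 27·R3.
R4 ← R4 / (629/19).
R1 ← R1 − 163/19·R4.
R2 ← R2 − 41/19·R4.
R3 ← R3 + 43/19·R4.
R5 ← R5 + 629/19·R4.
Row 5 reduces to 0 = -1/2, a contradiction. The system is inconsistent.

no solution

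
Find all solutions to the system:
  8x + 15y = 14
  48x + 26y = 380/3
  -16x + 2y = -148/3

Row-reduce the augmented matrix:
R1 ← R1 / (8).
R2 ← R2 − 48·R1.
R3 ← R3 + 16·R1.
R2 ← R2 / (-64).
R1 ← R1 − 15/8·R2.
R3 ← R3 − 32·R2.
R3 reduces to 0 = 0, so the extra equation is consistent.
Reading off the reduced rows gives x = 3, y = -2/3.

x = 3, y = -2/3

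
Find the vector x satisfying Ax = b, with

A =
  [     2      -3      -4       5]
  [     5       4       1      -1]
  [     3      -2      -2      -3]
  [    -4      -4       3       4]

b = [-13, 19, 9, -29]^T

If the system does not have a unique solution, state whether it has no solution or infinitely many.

x_1 = 3/2, x_2 = 5/2, x_3 = -1, x_4 = -5/2

Row-reduce the augmented matrix:
R1 ← R1 / (2).
R2 ← R2 − 5·R1.
R3 ← R3 − 3·R1.
R4 ← R4 + 4·R1.
R2 ← R2 / (23/2).
R1 ← R1 + 3/2·R2.
R3 ← R3 − 5/2·R2.
R4 ← R4 + 10·R2.
R3 ← R3 / (37/23).
R1 ← R1 + 13/23·R3.
R2 ← R2 − 22/23·R3.
R4 ← R4 − 105/23·R3.
R4 ← R4 / (878/37).
R1 ← R1 + 71/37·R4.
R2 ← R2 − 123/37·R4.
R3 ← R3 + 174/37·R4.
Reading off the reduced rows gives x_1 = 3/2, x_2 = 5/2, x_3 = -1, x_4 = -5/2.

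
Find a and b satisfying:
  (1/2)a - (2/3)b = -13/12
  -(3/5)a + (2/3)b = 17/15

Row-reduce the augmented matrix:
R1 ← R1 / (1/2).
R2 ← R2 + 3/5·R1.
R2 ← R2 / (-2/15).
R1 ← R1 + 4/3·R2.
Reading off the reduced rows gives a = -1/2, b = 5/4.

a = -1/2, b = 5/4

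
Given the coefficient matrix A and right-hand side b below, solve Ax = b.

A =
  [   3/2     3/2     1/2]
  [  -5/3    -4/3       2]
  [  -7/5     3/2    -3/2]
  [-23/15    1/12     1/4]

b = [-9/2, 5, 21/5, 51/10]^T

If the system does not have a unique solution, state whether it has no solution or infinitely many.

Row-reduce:
R1 ← R1 / (3/2).
R2 ← R2 + 5/3·R1.
R3 ← R3 + 7/5·R1.
R4 ← R4 + 23/15·R1.
R2 ← R2 / (1/3).
R1 ← R1 − 1·R2.
R3 ← R3 − 29/10·R2.
R4 ← R4 − 97/60·R2.
R3 ← R3 / (-349/15).
R1 ← R1 + 22/3·R3.
R2 ← R2 − 23/3·R3.
R4 ← R4 + 349/30·R3.
Row 4 reduces to 0 = 1/2, a contradiction. The system is inconsistent.

no solution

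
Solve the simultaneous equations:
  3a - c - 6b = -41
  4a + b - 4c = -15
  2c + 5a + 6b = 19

a = -3, b = 5, c = 2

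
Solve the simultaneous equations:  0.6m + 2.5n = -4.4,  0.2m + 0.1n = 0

m = 1, n = -2

Row-reduce the augmented matrix:
R1 ← R1 / (3/5).
R2 ← R2 − 1/5·R1.
R2 ← R2 / (-11/15).
R1 ← R1 − 25/6·R2.
Reading off the reduced rows gives m = 1, n = -2.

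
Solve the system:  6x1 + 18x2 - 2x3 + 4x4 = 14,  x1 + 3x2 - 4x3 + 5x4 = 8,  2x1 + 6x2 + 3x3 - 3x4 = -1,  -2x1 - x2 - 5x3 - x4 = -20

Row-reduce:
R1 ← R1 / (6).
R2 ← R2 − 1·R1.
R3 ← R3 − 2·R1.
R4 ← R4 + 2·R1.
Swap R2 and R4.
R2 ← R2 / (5).
R1 ← R1 − 3·R2.
R3 ← R3 / (11/3).
R1 ← R1 − 46/15·R3.
R2 ← R2 + 17/15·R3.
R4 ← R4 + 11/3·R3.
Rank is 3 with 4 unknowns, leaving x4 free.

infinitely many solutions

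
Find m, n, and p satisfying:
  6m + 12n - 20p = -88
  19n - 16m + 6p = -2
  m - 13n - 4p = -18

m = 2, n = 0, p = 5

Row-reduce the augmented matrix:
R1 ← R1 / (6).
R2 ← R2 + 16·R1.
R3 ← R3 − 1·R1.
R2 ← R2 / (51).
R1 ← R1 − 2·R2.
R3 ← R3 + 15·R2.
R3 ← R3 / (-248/17).
R1 ← R1 + 226/153·R3.
R2 ← R2 + 142/153·R3.
Reading off the reduced rows gives m = 2, n = 0, p = 5.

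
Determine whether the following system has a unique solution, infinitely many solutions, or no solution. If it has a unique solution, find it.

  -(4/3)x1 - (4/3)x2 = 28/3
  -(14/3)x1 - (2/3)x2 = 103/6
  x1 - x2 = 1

no solution

Row-reduce:
R1 ← R1 / (-4/3).
R2 ← R2 + 14/3·R1.
R3 ← R3 − 1·R1.
R2 ← R2 / (4).
R1 ← R1 − 1·R2.
R3 ← R3 + 2·R2.
Row 3 reduces to 0 = 1/4, a contradiction. The system is inconsistent.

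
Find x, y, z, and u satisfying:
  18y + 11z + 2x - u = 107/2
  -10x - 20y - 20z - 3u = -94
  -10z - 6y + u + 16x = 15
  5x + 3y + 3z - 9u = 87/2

Row-reduce the augmented matrix:
R1 ← R1 / (2).
R2 ← R2 + 10·R1.
R3 ← R3 − 16·R1.
R4 ← R4 − 5·R1.
R2 ← R2 / (70).
R1 ← R1 − 9·R2.
R3 ← R3 + 150·R2.
R4 ← R4 + 42·R2.
R3 ← R3 / (-23).
R1 ← R1 − 1·R3.
R2 ← R2 − 1/2·R3.
R4 ← R4 + 7/2·R3.
R4 ← R4 / (-1157/115).
R1 ← R1 − 281/1610·R4.
R2 ← R2 + 67/230·R4.
R3 ← R3 − 57/161·R4.
Reading off the reduced rows gives x = 3, y = 1, z = 5/2, u = -2.

x = 3, y = 1, z = 5/2, u = -2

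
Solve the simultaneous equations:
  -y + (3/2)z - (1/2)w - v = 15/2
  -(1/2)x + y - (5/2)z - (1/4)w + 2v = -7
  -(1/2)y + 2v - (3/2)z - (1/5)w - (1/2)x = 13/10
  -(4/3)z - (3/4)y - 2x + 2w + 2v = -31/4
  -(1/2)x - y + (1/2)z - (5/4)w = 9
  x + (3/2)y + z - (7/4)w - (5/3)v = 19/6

no solution

Row-reduce:
Swap R1 and R2.
R1 ← R1 / (-1/2).
R3 ← R3 + 1/2·R1.
R4 ← R4 + 2·R1.
R5 ← R5 + 1/2·R1.
R6 ← R6 − 1·R1.
R2 ← R2 / (-1).
R1 ← R1 + 2·R2.
R3 ← R3 + 3/2·R2.
R4 ← R4 + 19/4·R2.
R5 ← R5 + 2·R2.
R6 ← R6 − 7/2·R2.
R3 ← R3 / (-5/4).
R1 ← R1 − 2·R3.
R2 ← R2 + 3/2·R3.
R4 ← R4 − 37/24·R3.
R6 ← R6 − 5/4·R3.
R4 ← R4 / (3817/600).
R1 ← R1 − 139/50·R4.
R2 ← R2 + 23/50·R4.
R3 ← R3 + 16/25·R4.
R6 ← R6 + 16/5·R4.
Swap R5 and R6.
R5 ← R5 / (7273/11451).
R1 ← R1 − 526/3817·R5.
R2 ← R2 + 2888/3817·R5.
R3 ← R3 + 4350/3817·R5.
R4 ← R4 − 360/3817·R5.
Row 6 reduces to 0 = 1, a contradiction. The system is inconsistent.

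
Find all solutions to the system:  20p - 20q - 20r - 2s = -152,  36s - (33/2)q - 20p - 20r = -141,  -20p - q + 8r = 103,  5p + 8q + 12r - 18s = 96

Row-reduce:
R1 ← R1 / (20).
R2 ← R2 + 20·R1.
R3 ← R3 + 20·R1.
R4 ← R4 − 5·R1.
R2 ← R2 / (-73/2).
R1 ← R1 + 1·R2.
R3 ← R3 + 21·R2.
R4 ← R4 − 13·R2.
R3 ← R3 / (804/73).
R1 ← R1 − 7/73·R3.
R2 ← R2 − 80/73·R3.
R4 ← R4 − 201/73·R3.
Row 4 reduces to 0 = -1/4, a contradiction. The system is inconsistent.

no solution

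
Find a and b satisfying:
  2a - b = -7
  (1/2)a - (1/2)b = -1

Row-reduce the augmented matrix:
R1 ← R1 / (2).
R2 ← R2 − 1/2·R1.
R2 ← R2 / (-1/4).
R1 ← R1 + 1/2·R2.
Reading off the reduced rows gives a = -5, b = -3.

a = -5, b = -3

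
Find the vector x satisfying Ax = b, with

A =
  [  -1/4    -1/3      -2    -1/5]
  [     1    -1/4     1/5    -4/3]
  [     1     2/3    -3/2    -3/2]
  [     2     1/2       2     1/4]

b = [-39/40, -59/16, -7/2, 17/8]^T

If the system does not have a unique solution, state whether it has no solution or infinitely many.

Row-reduce the augmented matrix:
R1 ← R1 / (-1/4).
R2 ← R2 − 1·R1.
R3 ← R3 − 1·R1.
R4 ← R4 − 2·R1.
R2 ← R2 / (-19/12).
R1 ← R1 − 4/3·R2.
R3 ← R3 + 2/3·R2.
R4 ← R4 + 13/6·R2.
R3 ← R3 / (-1181/190).
R1 ← R1 − 136/95·R3.
R2 ← R2 − 468/95·R3.
R4 ← R4 + 316/95·R3.
R4 ← R4 / (10957/4724).
R1 ← R1 + 23372/17715·R4.
R2 ← R2 − 1396/5905·R4.
R3 ← R3 − 799/3543·R4.
Reading off the reduced rows gives x_1 = 1/2, x_2 = 3/4, x_3 = 0, x_4 = 3.

x_1 = 1/2, x_2 = 3/4, x_3 = 0, x_4 = 3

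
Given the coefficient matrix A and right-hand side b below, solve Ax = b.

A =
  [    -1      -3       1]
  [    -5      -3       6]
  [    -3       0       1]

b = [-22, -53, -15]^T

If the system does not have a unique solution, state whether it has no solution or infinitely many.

x_1 = 4, x_2 = 5, x_3 = -3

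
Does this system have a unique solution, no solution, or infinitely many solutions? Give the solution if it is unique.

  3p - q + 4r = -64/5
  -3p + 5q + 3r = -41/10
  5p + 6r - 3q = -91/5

p = -14/5, q = -8/5, r = -3/2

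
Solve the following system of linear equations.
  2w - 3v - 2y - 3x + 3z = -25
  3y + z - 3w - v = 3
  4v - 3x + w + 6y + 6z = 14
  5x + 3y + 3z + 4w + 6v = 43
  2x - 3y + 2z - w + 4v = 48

Row-reduce the augmented matrix:
R1 ← R1 / (-3).
R3 ← R3 + 3·R1.
R4 ← R4 − 5·R1.
R5 ← R5 − 2·R1.
R2 ← R2 / (3).
R1 ← R1 − 2/3·R2.
R3 ← R3 − 8·R2.
R4 ← R4 + 1/3·R2.
R5 ← R5 + 13/3·R2.
R3 ← R3 / (1/3).
R1 ← R1 + 11/9·R3.
R2 ← R2 − 1/3·R3.
R4 ← R4 − 73/9·R3.
R5 ← R5 − 49/9·R3.
R4 ← R4 / (-490/3).
R1 ← R1 − 77/3·R4.
R2 ← R2 + 8·R4.
R3 ← R3 − 21·R4.
R5 ← R5 + 355/3·R4.
R5 ← R5 / (1219/98).
R1 ← R1 + 11/70·R5.
R2 ← R2 − 362/245·R5.
R3 ← R3 + 79/70·R5.
R4 ← R4 − 703/490·R5.
Reading off the reduced rows gives x = 4, y = -2, z = 3, w = -4, v = 6.

x = 4, y = -2, z = 3, w = -4, v = 6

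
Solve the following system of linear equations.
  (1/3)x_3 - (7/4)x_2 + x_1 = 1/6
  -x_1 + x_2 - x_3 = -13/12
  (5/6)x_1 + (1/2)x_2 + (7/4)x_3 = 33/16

x_1 = -1, x_2 = -1/3, x_3 = 7/4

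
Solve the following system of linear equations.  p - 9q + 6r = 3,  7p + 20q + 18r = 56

infinitely many solutions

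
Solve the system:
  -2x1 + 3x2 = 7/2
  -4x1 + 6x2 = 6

no solution

Row-reduce:
R1 ← R1 / (-2).
R2 ← R2 + 4·R1.
Row 2 reduces to 0 = -1, a contradiction. The system is inconsistent.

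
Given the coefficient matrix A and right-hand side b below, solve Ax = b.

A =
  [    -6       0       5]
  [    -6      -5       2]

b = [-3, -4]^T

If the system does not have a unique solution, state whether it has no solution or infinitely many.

Row-reduce:
R1 ← R1 / (-6).
R2 ← R2 + 6·R1.
R2 ← R2 / (-5).
Rank is 2 with 3 unknowns, leaving x_3 free.

infinitely many solutions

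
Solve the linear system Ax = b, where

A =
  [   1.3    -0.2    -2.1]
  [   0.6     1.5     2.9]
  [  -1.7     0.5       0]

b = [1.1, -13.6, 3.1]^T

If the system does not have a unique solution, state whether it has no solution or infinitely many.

x_1 = -3, x_2 = -4, x_3 = -2

Row-reduce the augmented matrix:
R1 ← R1 / (13/10).
R2 ← R2 − 3/5·R1.
R3 ← R3 + 17/10·R1.
R2 ← R2 / (207/130).
R1 ← R1 + 2/13·R2.
R3 ← R3 − 31/130·R2.
R3 ← R3 / (-3442/1035).
R1 ← R1 + 257/207·R3.
R2 ← R2 − 503/207·R3.
Reading off the reduced rows gives x_1 = -3, x_2 = -4, x_3 = -2.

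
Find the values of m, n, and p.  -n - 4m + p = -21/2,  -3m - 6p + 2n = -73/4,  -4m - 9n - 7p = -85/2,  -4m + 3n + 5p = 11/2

Row-reduce the augmented matrix:
R1 ← R1 / (-4).
R2 ← R2 + 3·R1.
R3 ← R3 + 4·R1.
R4 ← R4 + 4·R1.
R2 ← R2 / (11/4).
R1 ← R1 − 1/4·R2.
R3 ← R3 + 8·R2.
R4 ← R4 − 4·R2.
R3 ← R3 / (-304/11).
R1 ← R1 − 4/11·R3.
R2 ← R2 + 27/11·R3.
R4 ← R4 − 152/11·R3.
R4 reduces to 0 = 0, so the extra equation is consistent.
Reading off the reduced rows gives m = 11/4, n = 7/4, p = 9/4.

m = 11/4, n = 7/4, p = 9/4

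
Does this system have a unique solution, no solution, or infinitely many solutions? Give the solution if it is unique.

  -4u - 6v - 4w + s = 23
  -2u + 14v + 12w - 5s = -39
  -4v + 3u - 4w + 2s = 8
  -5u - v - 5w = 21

infinitely many solutions

Row-reduce:
R1 ← R1 / (-4).
R2 ← R2 + 2·R1.
R3 ← R3 − 3·R1.
R4 ← R4 + 5·R1.
R2 ← R2 / (17).
R1 ← R1 − 3/2·R2.
R3 ← R3 + 17/2·R2.
R4 ← R4 − 13/2·R2.
Swap R3 and R4.
R3 ← R3 / (-91/17).
R1 ← R1 + 4/17·R3.
R2 ← R2 − 14/17·R3.
Rank is 3 with 4 unknowns, leaving s free.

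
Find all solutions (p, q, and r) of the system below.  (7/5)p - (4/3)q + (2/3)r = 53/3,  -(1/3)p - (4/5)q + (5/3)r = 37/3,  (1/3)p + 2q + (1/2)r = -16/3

Row-reduce the augmented matrix:
R1 ← R1 / (7/5).
R2 ← R2 + 1/3·R1.
R3 ← R3 − 1/3·R1.
R2 ← R2 / (-352/315).
R1 ← R1 + 20/21·R2.
R3 ← R3 − 146/63·R2.
R3 ← R3 / (2179/528).
R1 ← R1 + 95/88·R3.
R2 ← R2 + 575/352·R3.
Reading off the reduced rows gives p = 5, q = -5, r = 6.

p = 5, q = -5, r = 6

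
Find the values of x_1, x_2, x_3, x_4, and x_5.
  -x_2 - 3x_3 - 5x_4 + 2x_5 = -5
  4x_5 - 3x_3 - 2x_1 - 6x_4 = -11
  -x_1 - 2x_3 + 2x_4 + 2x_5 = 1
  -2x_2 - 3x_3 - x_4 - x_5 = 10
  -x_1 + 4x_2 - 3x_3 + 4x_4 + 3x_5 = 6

Row-reduce the augmented matrix:
Swap R1 and R2.
R1 ← R1 / (-2).
R3 ← R3 + 1·R1.
R5 ← R5 + 1·R1.
R2 ← R2 / (-1).
R4 ← R4 + 2·R2.
R5 ← R5 − 4·R2.
R3 ← R3 / (-1/2).
R1 ← R1 − 3/2·R3.
R2 ← R2 − 3·R3.
R4 ← R4 − 3·R3.
R5 ← R5 + 27/2·R3.
R4 ← R4 / (39).
R1 ← R1 − 18·R4.
R2 ← R2 − 35·R4.
R3 ← R3 + 10·R4.
R5 ← R5 + 148·R4.
R5 ← R5 / (-389/39).
R1 ← R1 − 4/13·R5.
R2 ← R2 − 97/39·R5.
R3 ← R3 + 50/39·R5.
R4 ← R4 + 5/39·R5.
Reading off the reduced rows gives x_1 = -1, x_2 = 1, x_3 = -3, x_4 = 1, x_5 = -4.

x_1 = -1, x_2 = 1, x_3 = -3, x_4 = 1, x_5 = -4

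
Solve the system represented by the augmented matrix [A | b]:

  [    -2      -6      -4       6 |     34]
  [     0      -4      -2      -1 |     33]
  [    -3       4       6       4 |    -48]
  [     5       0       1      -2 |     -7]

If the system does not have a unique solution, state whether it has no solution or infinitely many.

x_1 = -2, x_2 = -6, x_3 = -3, x_4 = -3

Row-reduce the augmented matrix:
R1 ← R1 / (-2).
R3 ← R3 + 3·R1.
R4 ← R4 − 5·R1.
R2 ← R2 / (-4).
R1 ← R1 − 3·R2.
R3 ← R3 − 13·R2.
R4 ← R4 + 15·R2.
R3 ← R3 / (11/2).
R1 ← R1 − 1/2·R3.
R2 ← R2 − 1/2·R3.
R4 ← R4 + 3/2·R3.
R4 ← R4 / (29/2).
R1 ← R1 + 3·R4.
R2 ← R2 − 1·R4.
R3 ← R3 + 3/2·R4.
Reading off the reduced rows gives x_1 = -2, x_2 = -6, x_3 = -3, x_4 = -3.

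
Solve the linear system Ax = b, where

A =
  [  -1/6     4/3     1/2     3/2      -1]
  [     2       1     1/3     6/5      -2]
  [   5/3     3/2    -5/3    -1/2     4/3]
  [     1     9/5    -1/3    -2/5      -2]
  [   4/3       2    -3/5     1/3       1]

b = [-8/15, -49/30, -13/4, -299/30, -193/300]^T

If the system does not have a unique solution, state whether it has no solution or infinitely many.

x_1 = 1, x_2 = -2, x_3 = 13/5, x_4 = 5/2, x_5 = 11/4

Row-reduce the augmented matrix:
R1 ← R1 / (-1/6).
R2 ← R2 − 2·R1.
R3 ← R3 − 5/3·R1.
R4 ← R4 − 1·R1.
R5 ← R5 − 4/3·R1.
R2 ← R2 / (17).
R1 ← R1 + 8·R2.
R3 ← R3 − 89/6·R2.
R4 ← R4 − 49/5·R2.
R5 ← R5 − 38/3·R2.
R3 ← R3 / (-671/306).
R1 ← R1 + 1/51·R3.
R2 ← R2 − 19/51·R3.
R4 ← R4 + 251/255·R3.
R5 ← R5 + 1009/765·R3.
R4 ← R4 / (-4888/3355).
R1 ← R1 − 186/3355·R4.
R2 ← R2 − 501/671·R4.
R3 ← R3 − 3447/3355·R4.
R5 ← R5 + 31072/50325·R4.
R5 ← R5 / (88987/45825).
R1 ← R1 + 2071/3055·R5.
R2 ← R2 + 1223/1222·R5.
R3 ← R3 + 16449/6110·R5.
R4 ← R4 − 1277/1222·R5.
Reading off the reduced rows gives x_1 = 1, x_2 = -2, x_3 = 13/5, x_4 = 5/2, x_5 = 11/4.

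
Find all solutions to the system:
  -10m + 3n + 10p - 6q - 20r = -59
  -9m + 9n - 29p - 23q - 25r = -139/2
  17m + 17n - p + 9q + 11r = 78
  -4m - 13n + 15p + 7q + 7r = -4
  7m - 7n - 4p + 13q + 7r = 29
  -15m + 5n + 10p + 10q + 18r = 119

Row-reduce:
R1 ← R1 / (-10).
R2 ← R2 + 9·R1.
R3 ← R3 − 17·R1.
R4 ← R4 + 4·R1.
R5 ← R5 − 7·R1.
R6 ← R6 + 15·R1.
R2 ← R2 / (63/10).
R1 ← R1 + 3/10·R2.
R3 ← R3 − 221/10·R2.
R4 ← R4 + 71/5·R2.
R5 ← R5 + 49/10·R2.
R6 ← R6 − 1/2·R2.
R3 ← R3 / (9406/63).
R1 ← R1 + 59/21·R3.
R2 ← R2 + 380/63·R3.
R4 ← R4 + 4703/63·R3.
R5 ← R5 + 239/9·R3.
R6 ← R6 + 125/63·R3.
Swap R4 and R5.
R4 ← R4 / (27649/4703).
R1 ← R1 − 4238/4703·R4.
R2 ← R2 + 1636/4703·R4.
R3 ← R3 − 1907/4703·R4.
R6 ← R6 − 99710/4703·R4.
Swap R5 and R6.
R5 ← R5 / (2556332/27649).
R1 ← R1 − 98458/27649·R5.
R2 ← R2 + 48890/27649·R5.
R3 ← R3 − 23492/27649·R5.
R4 ← R4 + 57225/27649·R5.
Row 6 reduces to 0 = 1/4, a contradiction. The system is inconsistent.

no solution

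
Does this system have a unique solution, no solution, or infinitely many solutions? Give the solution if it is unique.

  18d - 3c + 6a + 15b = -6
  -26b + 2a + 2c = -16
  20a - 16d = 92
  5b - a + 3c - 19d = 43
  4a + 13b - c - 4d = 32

no solution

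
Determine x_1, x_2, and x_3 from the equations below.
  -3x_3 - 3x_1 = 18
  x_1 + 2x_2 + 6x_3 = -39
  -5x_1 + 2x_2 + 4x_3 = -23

Row-reduce the augmented matrix:
R1 ← R1 / (-3).
R2 ← R2 − 1·R1.
R3 ← R3 + 5·R1.
R2 ← R2 / (2).
R3 ← R3 − 2·R2.
R3 ← R3 / (4).
R1 ← R1 − 1·R3.
R2 ← R2 − 5/2·R3.
Reading off the reduced rows gives x_1 = -1, x_2 = -4, x_3 = -5.

x_1 = -1, x_2 = -4, x_3 = -5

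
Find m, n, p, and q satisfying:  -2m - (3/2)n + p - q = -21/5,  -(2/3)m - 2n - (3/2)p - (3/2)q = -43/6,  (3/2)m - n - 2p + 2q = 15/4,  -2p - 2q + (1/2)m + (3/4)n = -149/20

m = 5/2, n = -2/5, p = 11/5, q = 2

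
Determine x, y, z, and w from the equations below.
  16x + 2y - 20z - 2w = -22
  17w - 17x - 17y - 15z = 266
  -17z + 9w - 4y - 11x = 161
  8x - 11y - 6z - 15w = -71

Row-reduce the augmented matrix:
R1 ← R1 / (16).
R2 ← R2 + 17·R1.
R3 ← R3 + 11·R1.
R4 ← R4 − 8·R1.
R2 ← R2 / (-119/8).
R1 ← R1 − 1/8·R2.
R3 ← R3 + 21/8·R2.
R4 ← R4 + 12·R2.
R3 ← R3 / (-414/17).
R1 ← R1 + 185/119·R3.
R2 ← R2 − 290/119·R3.
R4 ← R4 − 3956/119·R3.
R4 ← R4 / (-1208/63).
R1 ← R1 + 925/2898·R4.
R2 ← R2 + 724/1449·R4.
R3 ← R3 + 85/414·R4.
Reading off the reduced rows gives x = -4, y = -3, z = -3, w = 6.

x = -4, y = -3, z = -3, w = 6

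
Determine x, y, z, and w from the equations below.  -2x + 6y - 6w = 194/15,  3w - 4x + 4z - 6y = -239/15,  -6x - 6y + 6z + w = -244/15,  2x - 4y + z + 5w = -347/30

Row-reduce the augmented matrix:
R1 ← R1 / (-2).
R2 ← R2 + 4·R1.
R3 ← R3 + 6·R1.
R4 ← R4 − 2·R1.
R2 ← R2 / (-18).
R1 ← R1 + 3·R2.
R3 ← R3 + 24·R2.
R4 ← R4 − 2·R2.
R3 ← R3 / (2/3).
R1 ← R1 + 2/3·R3.
R2 ← R2 + 2/9·R3.
R4 ← R4 − 13/9·R3.
R4 ← R4 / (17/6).
R1 ← R1 + 1/2·R4.
R2 ← R2 + 7/6·R4.
R3 ← R3 + 3/2·R4.
Reading off the reduced rows gives x = 1/3, y = 3/5, z = -3/2, w = -5/3.

x = 1/3, y = 3/5, z = -3/2, w = -5/3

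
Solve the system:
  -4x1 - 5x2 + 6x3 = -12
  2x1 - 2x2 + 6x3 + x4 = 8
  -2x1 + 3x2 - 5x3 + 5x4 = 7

Row-reduce:
R1 ← R1 / (-4).
R2 ← R2 − 2·R1.
R3 ← R3 + 2·R1.
R2 ← R2 / (-9/2).
R1 ← R1 − 5/4·R2.
R3 ← R3 − 11/2·R2.
R3 ← R3 / (3).
R1 ← R1 − 1·R3.
R2 ← R2 + 2·R3.
Rank is 3 with 4 unknowns, leaving x4 free.

infinitely many solutions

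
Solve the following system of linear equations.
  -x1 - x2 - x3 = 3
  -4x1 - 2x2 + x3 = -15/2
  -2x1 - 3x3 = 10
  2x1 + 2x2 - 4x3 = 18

no solution

Row-reduce:
R1 ← R1 / (-1).
R2 ← R2 + 4·R1.
R3 ← R3 + 2·R1.
R4 ← R4 − 2·R1.
R2 ← R2 / (2).
R1 ← R1 − 1·R2.
R3 ← R3 − 2·R2.
R3 ← R3 / (-6).
R1 ← R1 + 3/2·R3.
R2 ← R2 − 5/2·R3.
R4 ← R4 + 6·R3.
Row 4 reduces to 0 = 1/2, a contradiction. The system is inconsistent.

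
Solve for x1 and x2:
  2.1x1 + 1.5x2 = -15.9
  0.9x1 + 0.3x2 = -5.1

Row-reduce the augmented matrix:
R1 ← R1 / (21/10).
R2 ← R2 − 9/10·R1.
R2 ← R2 / (-12/35).
R1 ← R1 − 5/7·R2.
Reading off the reduced rows gives x1 = -4, x2 = -5.

x1 = -4, x2 = -5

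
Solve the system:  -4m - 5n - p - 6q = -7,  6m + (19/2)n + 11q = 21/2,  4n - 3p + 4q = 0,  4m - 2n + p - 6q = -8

infinitely many solutions

Row-reduce:
R1 ← R1 / (-4).
R2 ← R2 − 6·R1.
R4 ← R4 − 4·R1.
R2 ← R2 / (2).
R1 ← R1 − 5/4·R2.
R3 ← R3 − 4·R2.
R4 ← R4 + 7·R2.
Swap R3 and R4.
R3 ← R3 / (-21/4).
R1 ← R1 − 19/16·R3.
R2 ← R2 + 3/4·R3.
Rank is 3 with 4 unknowns, leaving q free.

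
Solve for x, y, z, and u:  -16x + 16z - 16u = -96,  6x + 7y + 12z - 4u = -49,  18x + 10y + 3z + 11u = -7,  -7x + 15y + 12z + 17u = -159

x = 3, y = -1, z = -6, u = -3

Row-reduce the augmented matrix:
R1 ← R1 / (-16).
R2 ← R2 − 6·R1.
R3 ← R3 − 18·R1.
R4 ← R4 + 7·R1.
R2 ← R2 / (7).
R3 ← R3 − 10·R2.
R4 ← R4 − 15·R2.
R3 ← R3 / (-33/7).
R1 ← R1 + 1·R3.
R2 ← R2 − 18/7·R3.
R4 ← R4 + 235/7·R3.
R4 ← R4 / (-71/11).
R1 ← R1 + 6/11·R4.
R2 ← R2 − 28/11·R4.
R3 ← R3 + 17/11·R4.
Reading off the reduced rows gives x = 3, y = -1, z = -6, u = -3.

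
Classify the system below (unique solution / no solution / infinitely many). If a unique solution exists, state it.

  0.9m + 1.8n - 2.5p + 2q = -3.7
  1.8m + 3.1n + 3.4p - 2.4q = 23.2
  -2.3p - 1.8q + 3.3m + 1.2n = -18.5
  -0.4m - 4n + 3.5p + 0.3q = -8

Row-reduce the augmented matrix:
R1 ← R1 / (9/10).
R2 ← R2 − 9/5·R1.
R3 ← R3 − 33/10·R1.
R4 ← R4 + 2/5·R1.
R2 ← R2 / (-1/2).
R1 ← R1 − 2·R2.
R3 ← R3 + 27/5·R2.
R4 ← R4 + 16/5·R2.
R3 ← R3 / (-6289/75).
R1 ← R1 − 1387/45·R3.
R2 ← R2 + 84/5·R3.
R4 ← R4 + 23117/450·R3.
R4 ← R4 / (509336/94335).
R1 ← R1 + 1319/993·R4.
R2 ← R2 − 4916/6289·R4.
R3 ← R3 + 4499/6289·R4.
Reading off the reduced rows gives m = -5, n = 6, p = 4, q = 0.

m = -5, n = 6, p = 4, q = 0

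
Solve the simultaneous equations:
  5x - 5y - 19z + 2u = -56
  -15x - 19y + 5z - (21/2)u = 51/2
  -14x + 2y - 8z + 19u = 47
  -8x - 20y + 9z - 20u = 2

Row-reduce:
R1 ← R1 / (5).
R2 ← R2 + 15·R1.
R3 ← R3 + 14·R1.
R4 ← R4 + 8·R1.
R2 ← R2 / (-34).
R1 ← R1 + 1·R2.
R3 ← R3 + 12·R2.
R4 ← R4 + 28·R2.
R3 ← R3 / (-3642/85).
R1 ← R1 + 193/85·R3.
R2 ← R2 − 26/17·R3.
R4 ← R4 − 1821/85·R3.
Rank is 3 with 4 unknowns, leaving u free.

infinitely many solutions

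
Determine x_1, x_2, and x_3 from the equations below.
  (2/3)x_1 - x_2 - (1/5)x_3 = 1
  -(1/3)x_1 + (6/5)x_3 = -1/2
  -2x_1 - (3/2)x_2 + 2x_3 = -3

x_1 = 3/2, x_2 = 0, x_3 = 0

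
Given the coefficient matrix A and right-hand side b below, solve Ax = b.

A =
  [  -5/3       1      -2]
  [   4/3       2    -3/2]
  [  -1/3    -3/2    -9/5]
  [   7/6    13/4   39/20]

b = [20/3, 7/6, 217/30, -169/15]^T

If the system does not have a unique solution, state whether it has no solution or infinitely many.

no solution

Row-reduce:
R1 ← R1 / (-5/3).
R2 ← R2 − 4/3·R1.
R3 ← R3 + 1/3·R1.
R4 ← R4 − 7/6·R1.
R2 ← R2 / (14/5).
R1 ← R1 + 3/5·R2.
R3 ← R3 + 17/10·R2.
R4 ← R4 − 79/20·R2.
R3 ← R3 / (-919/280).
R1 ← R1 − 15/28·R3.
R2 ← R2 + 31/28·R3.
R4 ← R4 − 2757/560·R3.
Row 4 reduces to 0 = -1, a contradiction. The system is inconsistent.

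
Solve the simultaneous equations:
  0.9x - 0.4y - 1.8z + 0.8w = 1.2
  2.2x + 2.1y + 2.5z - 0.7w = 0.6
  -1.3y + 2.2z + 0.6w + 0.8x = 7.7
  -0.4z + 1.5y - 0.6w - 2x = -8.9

Row-reduce the augmented matrix:
R1 ← R1 / (9/10).
R2 ← R2 − 11/5·R1.
R3 ← R3 − 4/5·R1.
R4 ← R4 + 2·R1.
R2 ← R2 / (277/90).
R1 ← R1 + 4/9·R2.
R3 ← R3 + 17/18·R2.
R4 ← R4 − 11/18·R2.
R3 ← R3 / (16391/2770).
R1 ← R1 + 278/277·R3.
R2 ← R2 − 621/277·R3.
R4 ← R4 + 15983/2770·R3.
R4 ← R4 / (65737/81955).
R1 ← R1 − 5710/16391·R4.
R2 ← R2 + 8392/16391·R4.
R3 ← R3 + 2565/16391·R4.
Reading off the reduced rows gives x = 2, y = -3, z = 1, w = 0.

x = 2, y = -3, z = 1, w = 0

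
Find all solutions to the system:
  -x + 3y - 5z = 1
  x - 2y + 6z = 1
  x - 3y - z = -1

Row-reduce the augmented matrix:
R1 ← R1 / (-1).
R2 ← R2 − 1·R1.
R3 ← R3 − 1·R1.
R1 ← R1 + 3·R2.
R3 ← R3 / (-6).
R1 ← R1 − 8·R3.
R2 ← R2 − 1·R3.
Reading off the reduced rows gives x = 5, y = 2, z = 0.

x = 5, y = 2, z = 0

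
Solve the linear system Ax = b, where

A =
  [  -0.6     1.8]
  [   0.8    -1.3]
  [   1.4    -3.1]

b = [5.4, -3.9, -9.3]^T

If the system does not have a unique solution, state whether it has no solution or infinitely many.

Row-reduce the augmented matrix:
R1 ← R1 / (-3/5).
R2 ← R2 − 4/5·R1.
R3 ← R3 − 7/5·R1.
R2 ← R2 / (11/10).
R1 ← R1 + 3·R2.
R3 ← R3 − 11/10·R2.
R3 reduces to 0 = 0, so the extra equation is consistent.
Reading off the reduced rows gives x_1 = 0, x_2 = 3.

x_1 = 0, x_2 = 3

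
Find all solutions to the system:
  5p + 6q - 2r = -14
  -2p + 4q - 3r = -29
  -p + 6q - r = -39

p = 4, q = -6, r = -1

Row-reduce the augmented matrix:
R1 ← R1 / (5).
R2 ← R2 + 2·R1.
R3 ← R3 + 1·R1.
R2 ← R2 / (32/5).
R1 ← R1 − 6/5·R2.
R3 ← R3 − 36/5·R2.
R3 ← R3 / (23/8).
R1 ← R1 − 5/16·R3.
R2 ← R2 + 19/32·R3.
Reading off the reduced rows gives p = 4, q = -6, r = -1.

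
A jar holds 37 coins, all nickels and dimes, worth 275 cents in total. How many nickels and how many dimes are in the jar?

Let n = nickels, d = dimes.
  n + d = 37
  5n + 10d = 275
From equation 1: n = 37 − d.
Substitute into equation 2 and solve: d = 18.
Then n = 19.

nickels: 19, dimes: 18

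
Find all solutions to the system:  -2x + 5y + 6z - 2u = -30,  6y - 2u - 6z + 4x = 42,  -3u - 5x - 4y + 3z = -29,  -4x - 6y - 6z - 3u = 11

x = 4, y = 0, z = -4, u = -1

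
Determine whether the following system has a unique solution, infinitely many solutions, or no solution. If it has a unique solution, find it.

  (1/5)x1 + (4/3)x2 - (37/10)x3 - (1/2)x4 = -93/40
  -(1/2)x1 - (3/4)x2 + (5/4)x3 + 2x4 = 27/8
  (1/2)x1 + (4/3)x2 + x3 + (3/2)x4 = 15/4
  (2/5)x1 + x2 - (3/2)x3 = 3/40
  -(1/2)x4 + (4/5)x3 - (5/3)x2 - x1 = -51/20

x1 = 3, x2 = -3/4, x3 = 1/4, x4 = 2

Row-reduce the augmented matrix:
R1 ← R1 / (1/5).
R2 ← R2 + 1/2·R1.
R3 ← R3 − 1/2·R1.
R4 ← R4 − 2/5·R1.
R5 ← R5 + 1·R1.
R2 ← R2 / (31/12).
R1 ← R1 − 20/3·R2.
R3 ← R3 + 2·R2.
R4 ← R4 + 5/3·R2.
R5 ← R5 − 5·R2.
R3 ← R3 / (503/124).
R1 ← R1 − 133/62·R3.
R2 ← R2 + 96/31·R3.
R4 ← R4 − 229/310·R3.
R5 ← R5 + 687/310·R3.
R4 ← R4 / (4413/5030).
R1 ← R1 + 3117/503·R4.
R2 ← R2 − 1425/503·R4.
R3 ← R3 − 413/503·R4.
R5 ← R5 + 13239/5030·R4.
R5 reduces to 0 = 0, so the extra equation is consistent.
Reading off the reduced rows gives x1 = 3, x2 = -3/4, x3 = 1/4, x4 = 2.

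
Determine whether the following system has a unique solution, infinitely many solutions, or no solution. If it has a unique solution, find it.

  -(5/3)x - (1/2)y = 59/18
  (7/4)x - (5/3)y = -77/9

x = -8/3, y = 7/3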